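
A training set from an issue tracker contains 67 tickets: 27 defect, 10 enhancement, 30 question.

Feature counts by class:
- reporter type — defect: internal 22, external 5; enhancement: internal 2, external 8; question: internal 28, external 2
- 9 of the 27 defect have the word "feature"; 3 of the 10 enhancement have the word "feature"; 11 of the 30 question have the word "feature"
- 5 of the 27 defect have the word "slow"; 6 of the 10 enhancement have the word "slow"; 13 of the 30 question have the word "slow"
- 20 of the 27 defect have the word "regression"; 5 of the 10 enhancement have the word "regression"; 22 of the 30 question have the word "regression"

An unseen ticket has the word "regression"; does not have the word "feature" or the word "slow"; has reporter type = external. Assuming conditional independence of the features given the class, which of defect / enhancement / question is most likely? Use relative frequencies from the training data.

defect: (27/67) × (5/27) × (18/27) × (22/27) × (20/27) ≈ 0.0300282
enhancement: (10/67) × (8/10) × (7/10) × (4/10) × (5/10) ≈ 0.0167164
question: (30/67) × (2/30) × (19/30) × (17/30) × (22/30) ≈ 0.00785627
Highest score → defect.

defect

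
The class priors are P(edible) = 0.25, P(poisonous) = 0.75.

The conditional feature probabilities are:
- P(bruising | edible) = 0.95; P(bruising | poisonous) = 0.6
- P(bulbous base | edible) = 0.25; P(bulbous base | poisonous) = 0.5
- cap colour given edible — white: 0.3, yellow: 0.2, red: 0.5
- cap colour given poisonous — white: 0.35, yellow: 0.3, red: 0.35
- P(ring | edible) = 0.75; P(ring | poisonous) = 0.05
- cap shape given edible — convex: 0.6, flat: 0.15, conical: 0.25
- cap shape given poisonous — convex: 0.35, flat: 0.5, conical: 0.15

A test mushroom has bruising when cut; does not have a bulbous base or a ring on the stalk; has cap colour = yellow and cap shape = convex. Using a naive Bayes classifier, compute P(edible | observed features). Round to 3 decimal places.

edible: 0.25 × 0.95 × (1−0.25) × 0.2 × (1−0.75) × 0.6 = 0.00534375
poisonous: 0.75 × 0.6 × (1−0.5) × 0.3 × (1−0.05) × 0.35 = 0.02244375
P(edible | x) = 0.00534375 / 0.0277875 ≈ 0.192

0.192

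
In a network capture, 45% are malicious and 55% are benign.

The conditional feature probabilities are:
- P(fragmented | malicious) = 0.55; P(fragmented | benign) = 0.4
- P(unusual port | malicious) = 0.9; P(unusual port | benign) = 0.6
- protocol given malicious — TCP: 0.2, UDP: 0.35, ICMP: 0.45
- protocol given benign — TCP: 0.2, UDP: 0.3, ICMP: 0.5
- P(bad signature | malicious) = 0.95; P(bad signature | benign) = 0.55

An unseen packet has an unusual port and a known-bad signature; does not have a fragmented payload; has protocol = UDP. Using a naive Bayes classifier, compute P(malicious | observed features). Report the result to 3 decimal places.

0.650

malicious: 0.45 × (1−0.55) × 0.9 × 0.35 × 0.95 = 0.060598125
benign: 0.55 × (1−0.4) × 0.6 × 0.3 × 0.55 = 0.03267
P(malicious | x) = 0.060598125 / 0.093268125 ≈ 0.650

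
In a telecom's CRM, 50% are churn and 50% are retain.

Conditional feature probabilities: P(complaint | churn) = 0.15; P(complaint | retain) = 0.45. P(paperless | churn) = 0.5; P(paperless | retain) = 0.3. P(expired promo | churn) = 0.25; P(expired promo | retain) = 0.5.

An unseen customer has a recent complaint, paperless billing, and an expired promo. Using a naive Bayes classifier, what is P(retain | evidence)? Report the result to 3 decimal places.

0.783

churn: 0.5 × 0.15 × 0.5 × 0.25 = 0.009375
retain: 0.5 × 0.45 × 0.3 × 0.5 = 0.03375
P(retain | x) = 0.03375 / 0.043125 ≈ 0.783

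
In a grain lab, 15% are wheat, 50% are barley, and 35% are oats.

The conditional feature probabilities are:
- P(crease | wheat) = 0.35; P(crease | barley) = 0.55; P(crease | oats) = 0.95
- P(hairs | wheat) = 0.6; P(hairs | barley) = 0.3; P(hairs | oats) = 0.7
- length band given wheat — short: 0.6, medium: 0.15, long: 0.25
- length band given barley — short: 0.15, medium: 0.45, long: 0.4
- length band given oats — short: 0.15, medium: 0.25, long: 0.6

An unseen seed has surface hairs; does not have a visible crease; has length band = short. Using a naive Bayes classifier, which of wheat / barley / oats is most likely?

wheat: 0.15 × (1−0.35) × 0.6 × 0.6 = 0.0351
barley: 0.5 × (1−0.55) × 0.3 × 0.15 = 0.010125
oats: 0.35 × (1−0.95) × 0.7 × 0.15 = 0.0018375
Highest score → wheat.

wheat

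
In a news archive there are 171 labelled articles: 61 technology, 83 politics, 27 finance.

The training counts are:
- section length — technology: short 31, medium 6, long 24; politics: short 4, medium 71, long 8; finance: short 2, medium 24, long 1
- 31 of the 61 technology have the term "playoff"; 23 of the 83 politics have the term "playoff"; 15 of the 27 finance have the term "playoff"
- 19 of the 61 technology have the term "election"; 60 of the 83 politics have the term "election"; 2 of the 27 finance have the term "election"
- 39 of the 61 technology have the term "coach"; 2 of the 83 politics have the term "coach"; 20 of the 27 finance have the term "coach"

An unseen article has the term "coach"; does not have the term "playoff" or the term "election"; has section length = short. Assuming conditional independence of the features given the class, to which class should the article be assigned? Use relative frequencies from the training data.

technology

technology: (61/171) × (31/61) × (30/61) × (42/61) × (39/61) ≈ 0.0392474
politics: (83/171) × (4/83) × (60/83) × (23/83) × (2/83) ≈ 0.000112912
finance: (27/171) × (2/27) × (12/27) × (25/27) × (20/27) ≈ 0.00356528
Highest score → technology.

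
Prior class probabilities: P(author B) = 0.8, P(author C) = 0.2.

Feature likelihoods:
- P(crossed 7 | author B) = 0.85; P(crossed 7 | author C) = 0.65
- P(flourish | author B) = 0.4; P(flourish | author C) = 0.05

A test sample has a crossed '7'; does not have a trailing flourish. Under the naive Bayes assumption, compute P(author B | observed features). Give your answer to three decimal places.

author B: 0.8 × 0.85 × (1−0.4) = 0.408
author C: 0.2 × 0.65 × (1−0.05) = 0.1235
P(author B | x) = 0.408 / 0.5315 ≈ 0.768

0.768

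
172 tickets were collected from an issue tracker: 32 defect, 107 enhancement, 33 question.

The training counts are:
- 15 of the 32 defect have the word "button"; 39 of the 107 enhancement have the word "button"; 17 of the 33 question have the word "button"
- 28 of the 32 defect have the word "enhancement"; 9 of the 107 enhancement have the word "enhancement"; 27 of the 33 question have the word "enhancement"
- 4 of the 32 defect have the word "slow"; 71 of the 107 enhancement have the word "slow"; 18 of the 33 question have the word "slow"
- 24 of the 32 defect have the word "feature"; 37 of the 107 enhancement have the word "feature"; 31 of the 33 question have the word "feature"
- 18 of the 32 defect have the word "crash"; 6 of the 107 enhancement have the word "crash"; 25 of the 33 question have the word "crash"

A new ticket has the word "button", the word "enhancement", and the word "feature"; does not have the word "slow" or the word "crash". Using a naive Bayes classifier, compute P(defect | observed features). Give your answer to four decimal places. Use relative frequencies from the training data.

0.6767

defect: (32/172) × (15/32) × (28/32) × (28/32) × (24/32) × (14/32) ≈ 0.0219088
enhancement: (107/172) × (39/107) × (9/107) × (36/107) × (37/107) × (101/107) ≈ 0.00209445
question: (33/172) × (17/33) × (27/33) × (15/33) × (31/33) × (8/33) ≈ 0.00837089
P(defect | x) = 0.0219088 / 0.03237414 ≈ 0.6767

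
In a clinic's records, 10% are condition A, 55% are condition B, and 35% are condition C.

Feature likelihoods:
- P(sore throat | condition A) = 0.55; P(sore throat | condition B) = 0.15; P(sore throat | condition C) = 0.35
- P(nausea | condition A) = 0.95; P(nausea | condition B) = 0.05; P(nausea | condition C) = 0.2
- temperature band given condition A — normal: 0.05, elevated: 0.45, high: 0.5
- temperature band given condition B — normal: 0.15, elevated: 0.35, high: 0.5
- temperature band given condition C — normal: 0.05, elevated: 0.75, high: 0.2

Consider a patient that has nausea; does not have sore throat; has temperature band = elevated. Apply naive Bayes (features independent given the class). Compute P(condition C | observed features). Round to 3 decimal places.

condition A: 0.1 × (1−0.55) × 0.95 × 0.45 = 0.0192375
condition B: 0.55 × (1−0.15) × 0.05 × 0.35 = 0.00818125
condition C: 0.35 × (1−0.35) × 0.2 × 0.75 = 0.034125
P(condition C | x) = 0.034125 / 0.06154375 ≈ 0.554

0.554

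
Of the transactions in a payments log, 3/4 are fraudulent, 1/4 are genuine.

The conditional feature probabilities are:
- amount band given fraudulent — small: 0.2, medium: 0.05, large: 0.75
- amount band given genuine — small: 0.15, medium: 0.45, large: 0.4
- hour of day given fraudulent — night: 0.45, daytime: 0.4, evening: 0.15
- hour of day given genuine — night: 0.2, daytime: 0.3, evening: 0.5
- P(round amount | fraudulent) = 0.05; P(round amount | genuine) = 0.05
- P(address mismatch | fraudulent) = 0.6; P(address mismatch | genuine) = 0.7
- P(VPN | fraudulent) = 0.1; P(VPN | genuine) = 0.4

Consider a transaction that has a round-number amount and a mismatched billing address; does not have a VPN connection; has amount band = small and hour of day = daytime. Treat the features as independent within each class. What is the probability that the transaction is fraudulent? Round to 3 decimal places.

fraudulent: 0.75 × 0.2 × 0.4 × 0.05 × 0.6 × (1−0.1) = 0.00162
genuine: 0.25 × 0.15 × 0.3 × 0.05 × 0.7 × (1−0.4) = 0.00023625
P(fraudulent | x) = 0.00162 / 0.00185625 ≈ 0.873

0.873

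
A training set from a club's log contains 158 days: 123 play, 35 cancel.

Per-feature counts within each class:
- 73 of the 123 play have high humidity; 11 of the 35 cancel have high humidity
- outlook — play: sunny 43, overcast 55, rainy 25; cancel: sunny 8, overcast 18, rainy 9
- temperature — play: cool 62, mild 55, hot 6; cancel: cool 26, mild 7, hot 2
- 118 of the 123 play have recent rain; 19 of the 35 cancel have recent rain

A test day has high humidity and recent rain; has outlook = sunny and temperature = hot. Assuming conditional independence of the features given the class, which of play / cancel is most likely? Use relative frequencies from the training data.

play

play: (123/158) × (73/123) × (43/123) × (6/123) × (118/123) ≈ 0.00755879
cancel: (35/158) × (11/35) × (8/35) × (2/35) × (19/35) ≈ 0.000493634
Highest score → play.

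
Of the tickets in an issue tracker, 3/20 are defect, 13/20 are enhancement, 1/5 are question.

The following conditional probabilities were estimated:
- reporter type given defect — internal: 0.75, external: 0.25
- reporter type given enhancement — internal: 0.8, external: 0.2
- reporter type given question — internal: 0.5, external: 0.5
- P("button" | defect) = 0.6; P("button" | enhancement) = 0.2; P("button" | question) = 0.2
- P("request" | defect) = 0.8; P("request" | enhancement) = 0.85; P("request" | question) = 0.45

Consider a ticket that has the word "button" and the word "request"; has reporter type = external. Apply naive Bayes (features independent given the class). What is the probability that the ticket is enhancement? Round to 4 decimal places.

defect: 0.15 × 0.25 × 0.6 × 0.8 = 0.018
enhancement: 0.65 × 0.2 × 0.2 × 0.85 = 0.0221
question: 0.2 × 0.5 × 0.2 × 0.45 = 0.009
P(enhancement | x) = 0.0221 / 0.0491 ≈ 0.4501

0.4501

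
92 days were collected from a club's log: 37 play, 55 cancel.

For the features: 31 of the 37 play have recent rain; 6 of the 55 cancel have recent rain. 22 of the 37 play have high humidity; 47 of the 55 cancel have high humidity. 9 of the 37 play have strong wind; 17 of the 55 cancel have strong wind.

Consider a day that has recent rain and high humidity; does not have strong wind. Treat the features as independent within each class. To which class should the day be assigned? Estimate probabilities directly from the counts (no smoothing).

play: (37/92) × (31/37) × (22/37) × (28/37) ≈ 0.151618
cancel: (55/92) × (6/55) × (47/55) × (38/55) ≈ 0.0385052
Highest score → play.

play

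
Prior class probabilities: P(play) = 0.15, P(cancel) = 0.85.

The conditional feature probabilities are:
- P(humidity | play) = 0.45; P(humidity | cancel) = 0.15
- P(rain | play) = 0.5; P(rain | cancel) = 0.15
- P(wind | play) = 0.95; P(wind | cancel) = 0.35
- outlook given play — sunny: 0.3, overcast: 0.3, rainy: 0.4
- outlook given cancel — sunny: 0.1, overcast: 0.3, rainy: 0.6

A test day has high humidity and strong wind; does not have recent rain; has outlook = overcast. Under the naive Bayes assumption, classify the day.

play: 0.15 × 0.45 × (1−0.5) × 0.95 × 0.3 = 0.00961875
cancel: 0.85 × 0.15 × (1−0.15) × 0.35 × 0.3 = 0.011379375
Highest score → cancel.

cancel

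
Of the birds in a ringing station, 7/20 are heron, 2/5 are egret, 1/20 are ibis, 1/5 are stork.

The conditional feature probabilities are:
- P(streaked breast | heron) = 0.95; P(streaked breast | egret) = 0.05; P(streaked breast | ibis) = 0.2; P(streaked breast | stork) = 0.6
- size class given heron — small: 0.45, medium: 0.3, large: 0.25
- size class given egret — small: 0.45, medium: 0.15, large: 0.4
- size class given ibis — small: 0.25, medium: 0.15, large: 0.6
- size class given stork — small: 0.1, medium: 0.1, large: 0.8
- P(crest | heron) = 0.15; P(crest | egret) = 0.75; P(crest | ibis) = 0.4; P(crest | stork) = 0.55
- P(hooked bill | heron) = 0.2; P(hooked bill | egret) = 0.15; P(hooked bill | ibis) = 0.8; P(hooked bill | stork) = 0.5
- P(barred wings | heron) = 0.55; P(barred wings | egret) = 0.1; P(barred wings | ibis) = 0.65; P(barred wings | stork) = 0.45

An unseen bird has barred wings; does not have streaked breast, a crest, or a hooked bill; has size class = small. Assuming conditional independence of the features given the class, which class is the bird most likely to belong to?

egret

heron: 0.35 × (1−0.95) × 0.45 × (1−0.15) × (1−0.2) × 0.55 = 0.00294525
egret: 0.4 × (1−0.05) × 0.45 × (1−0.75) × (1−0.15) × 0.1 = 0.00363375
ibis: 0.05 × (1−0.2) × 0.25 × (1−0.4) × (1−0.8) × 0.65 = 0.00078
stork: 0.2 × (1−0.6) × 0.1 × (1−0.55) × (1−0.5) × 0.45 = 0.00081
Highest score → egret.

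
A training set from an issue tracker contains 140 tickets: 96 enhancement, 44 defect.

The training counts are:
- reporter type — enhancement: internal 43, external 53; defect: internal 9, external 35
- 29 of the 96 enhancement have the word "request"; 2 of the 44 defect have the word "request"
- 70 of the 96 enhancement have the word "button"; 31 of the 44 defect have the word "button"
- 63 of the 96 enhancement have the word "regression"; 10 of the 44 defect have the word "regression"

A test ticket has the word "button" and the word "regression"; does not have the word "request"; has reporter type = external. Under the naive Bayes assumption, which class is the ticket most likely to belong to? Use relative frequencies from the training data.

enhancement

enhancement: (96/140) × (53/96) × (67/96) × (70/96) × (63/96) ≈ 0.126429
defect: (44/140) × (35/44) × (42/44) × (31/44) × (10/44) ≈ 0.0382114
Highest score → enhancement.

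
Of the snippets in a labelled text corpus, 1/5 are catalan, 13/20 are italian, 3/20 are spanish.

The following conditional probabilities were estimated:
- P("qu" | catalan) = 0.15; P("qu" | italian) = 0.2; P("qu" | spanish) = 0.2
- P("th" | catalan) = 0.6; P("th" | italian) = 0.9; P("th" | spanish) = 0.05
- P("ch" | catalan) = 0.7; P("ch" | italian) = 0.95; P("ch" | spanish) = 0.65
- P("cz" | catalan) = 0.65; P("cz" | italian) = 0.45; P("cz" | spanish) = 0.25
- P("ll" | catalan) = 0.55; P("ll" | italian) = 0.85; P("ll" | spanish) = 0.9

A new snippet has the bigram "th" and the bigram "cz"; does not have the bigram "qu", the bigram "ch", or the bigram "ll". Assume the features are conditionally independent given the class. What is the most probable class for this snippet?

catalan: 0.2 × (1−0.15) × 0.6 × (1−0.7) × 0.65 × (1−0.55) = 0.0089505
italian: 0.65 × (1−0.2) × 0.9 × (1−0.95) × 0.45 × (1−0.85) = 0.0015795
spanish: 0.15 × (1−0.2) × 0.05 × (1−0.65) × 0.25 × (1−0.9) = 0.0000525
Highest score → catalan.

catalan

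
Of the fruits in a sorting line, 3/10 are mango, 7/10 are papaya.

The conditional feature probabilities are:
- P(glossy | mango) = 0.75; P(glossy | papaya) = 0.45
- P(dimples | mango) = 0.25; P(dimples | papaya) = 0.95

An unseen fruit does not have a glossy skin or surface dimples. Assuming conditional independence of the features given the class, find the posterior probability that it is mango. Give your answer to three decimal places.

0.745

mango: 0.3 × (1−0.75) × (1−0.25) = 0.05625
papaya: 0.7 × (1−0.45) × (1−0.95) = 0.01925
P(mango | x) = 0.05625 / 0.0755 ≈ 0.745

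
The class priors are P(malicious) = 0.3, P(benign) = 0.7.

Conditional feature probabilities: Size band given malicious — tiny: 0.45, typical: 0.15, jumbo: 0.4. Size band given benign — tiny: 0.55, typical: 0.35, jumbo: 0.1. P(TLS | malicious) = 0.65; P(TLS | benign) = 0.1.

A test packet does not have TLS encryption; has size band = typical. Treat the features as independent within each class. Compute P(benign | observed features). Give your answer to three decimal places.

malicious: 0.3 × 0.15 × (1−0.65) = 0.01575
benign: 0.7 × 0.35 × (1−0.1) = 0.2205
P(benign | x) = 0.2205 / 0.23625 ≈ 0.933

0.933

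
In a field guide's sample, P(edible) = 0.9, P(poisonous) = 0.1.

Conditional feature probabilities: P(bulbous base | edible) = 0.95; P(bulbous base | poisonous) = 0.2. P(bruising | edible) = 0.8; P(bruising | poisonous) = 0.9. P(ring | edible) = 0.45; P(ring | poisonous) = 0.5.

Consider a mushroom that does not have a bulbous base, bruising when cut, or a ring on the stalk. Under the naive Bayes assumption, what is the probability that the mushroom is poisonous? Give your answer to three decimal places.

edible: 0.9 × (1−0.95) × (1−0.8) × (1−0.45) = 0.00495
poisonous: 0.1 × (1−0.2) × (1−0.9) × (1−0.5) = 0.004
P(poisonous | x) = 0.004 / 0.00895 ≈ 0.447

0.447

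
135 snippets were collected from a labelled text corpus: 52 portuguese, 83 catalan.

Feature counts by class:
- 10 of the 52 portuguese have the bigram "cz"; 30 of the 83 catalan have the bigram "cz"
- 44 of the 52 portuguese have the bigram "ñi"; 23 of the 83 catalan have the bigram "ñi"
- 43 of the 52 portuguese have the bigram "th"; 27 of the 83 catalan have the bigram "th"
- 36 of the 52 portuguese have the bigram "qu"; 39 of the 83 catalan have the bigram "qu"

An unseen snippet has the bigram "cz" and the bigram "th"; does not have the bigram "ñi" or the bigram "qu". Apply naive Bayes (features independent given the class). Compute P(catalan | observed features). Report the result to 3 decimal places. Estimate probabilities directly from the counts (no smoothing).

0.905

portuguese: (52/135) × (10/52) × (8/52) × (43/52) × (16/52) ≈ 0.00289958
catalan: (83/135) × (30/83) × (60/83) × (27/83) × (44/83) ≈ 0.0277026
P(catalan | x) = 0.0277026 / 0.03060218 ≈ 0.905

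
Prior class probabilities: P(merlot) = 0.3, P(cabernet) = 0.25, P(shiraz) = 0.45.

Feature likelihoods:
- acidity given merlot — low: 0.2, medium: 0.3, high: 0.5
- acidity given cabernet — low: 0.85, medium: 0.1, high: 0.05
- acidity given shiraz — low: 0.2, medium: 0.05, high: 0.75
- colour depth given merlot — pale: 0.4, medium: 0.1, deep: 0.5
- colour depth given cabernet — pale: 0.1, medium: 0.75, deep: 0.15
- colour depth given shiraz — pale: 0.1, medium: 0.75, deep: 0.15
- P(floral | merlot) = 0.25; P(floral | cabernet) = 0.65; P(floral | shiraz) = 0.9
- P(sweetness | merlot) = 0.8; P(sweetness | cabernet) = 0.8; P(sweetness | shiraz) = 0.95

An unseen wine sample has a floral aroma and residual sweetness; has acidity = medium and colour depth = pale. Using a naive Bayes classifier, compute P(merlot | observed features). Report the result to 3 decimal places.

merlot: 0.3 × 0.3 × 0.4 × 0.25 × 0.8 = 0.0072
cabernet: 0.25 × 0.1 × 0.1 × 0.65 × 0.8 = 0.0013
shiraz: 0.45 × 0.05 × 0.1 × 0.9 × 0.95 = 0.00192375
P(merlot | x) = 0.0072 / 0.01042375 ≈ 0.691

0.691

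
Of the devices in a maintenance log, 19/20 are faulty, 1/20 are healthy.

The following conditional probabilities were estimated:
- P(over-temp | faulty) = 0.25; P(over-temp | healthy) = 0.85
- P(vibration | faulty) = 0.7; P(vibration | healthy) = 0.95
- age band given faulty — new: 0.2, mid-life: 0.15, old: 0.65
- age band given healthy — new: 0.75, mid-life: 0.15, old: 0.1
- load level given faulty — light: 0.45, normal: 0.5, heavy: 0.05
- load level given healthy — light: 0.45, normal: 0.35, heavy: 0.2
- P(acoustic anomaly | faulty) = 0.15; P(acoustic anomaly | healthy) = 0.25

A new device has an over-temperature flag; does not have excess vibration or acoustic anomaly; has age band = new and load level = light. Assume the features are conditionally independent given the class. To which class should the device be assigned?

faulty: 0.95 × 0.25 × (1−0.7) × 0.2 × 0.45 × (1−0.15) = 0.005450625
healthy: 0.05 × 0.85 × (1−0.95) × 0.75 × 0.45 × (1−0.25) = 0.000537890625
Highest score → faulty.

faulty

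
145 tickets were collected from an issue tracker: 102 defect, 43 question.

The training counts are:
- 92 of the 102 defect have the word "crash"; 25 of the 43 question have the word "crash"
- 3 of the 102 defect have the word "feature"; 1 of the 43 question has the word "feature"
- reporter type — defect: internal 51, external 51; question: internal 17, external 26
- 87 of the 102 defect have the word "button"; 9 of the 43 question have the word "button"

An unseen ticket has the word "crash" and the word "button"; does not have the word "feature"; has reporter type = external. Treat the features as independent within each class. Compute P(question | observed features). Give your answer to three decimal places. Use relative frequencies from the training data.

0.075

defect: (102/145) × (92/102) × (99/102) × (51/102) × (87/102) ≈ 0.26263
question: (43/145) × (25/43) × (42/43) × (26/43) × (9/43) ≈ 0.0213124
P(question | x) = 0.0213124 / 0.2839424 ≈ 0.075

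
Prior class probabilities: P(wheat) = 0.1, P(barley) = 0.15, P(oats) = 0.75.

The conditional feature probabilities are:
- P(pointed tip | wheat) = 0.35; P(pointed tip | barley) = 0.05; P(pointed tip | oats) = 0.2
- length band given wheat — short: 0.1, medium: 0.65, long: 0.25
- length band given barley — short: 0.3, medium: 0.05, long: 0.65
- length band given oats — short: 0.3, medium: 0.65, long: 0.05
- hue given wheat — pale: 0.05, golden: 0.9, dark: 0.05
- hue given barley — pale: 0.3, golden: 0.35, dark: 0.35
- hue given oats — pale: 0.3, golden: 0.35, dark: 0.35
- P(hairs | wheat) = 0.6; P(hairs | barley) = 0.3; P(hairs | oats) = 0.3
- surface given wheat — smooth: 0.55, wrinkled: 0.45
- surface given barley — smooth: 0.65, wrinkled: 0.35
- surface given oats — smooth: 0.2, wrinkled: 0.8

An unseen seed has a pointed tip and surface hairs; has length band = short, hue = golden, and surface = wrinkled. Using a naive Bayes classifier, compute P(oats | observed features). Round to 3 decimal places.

wheat: 0.1 × 0.35 × 0.1 × 0.9 × 0.6 × 0.45 = 0.0008505
barley: 0.15 × 0.05 × 0.3 × 0.35 × 0.3 × 0.35 = 0.0000826875
oats: 0.75 × 0.2 × 0.3 × 0.35 × 0.3 × 0.8 = 0.00378
P(oats | x) = 0.00378 / 0.0047131875 ≈ 0.802

0.802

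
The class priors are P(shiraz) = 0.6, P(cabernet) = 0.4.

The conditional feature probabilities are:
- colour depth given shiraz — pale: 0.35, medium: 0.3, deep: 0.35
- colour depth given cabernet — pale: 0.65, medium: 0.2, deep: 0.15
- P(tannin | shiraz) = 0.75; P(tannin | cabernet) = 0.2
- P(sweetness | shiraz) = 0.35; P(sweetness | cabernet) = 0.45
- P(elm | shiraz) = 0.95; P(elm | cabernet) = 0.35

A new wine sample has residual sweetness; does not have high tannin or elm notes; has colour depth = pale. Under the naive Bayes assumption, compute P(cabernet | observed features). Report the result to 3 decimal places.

shiraz: 0.6 × 0.35 × (1−0.75) × 0.35 × (1−0.95) = 0.00091875
cabernet: 0.4 × 0.65 × (1−0.2) × 0.45 × (1−0.35) = 0.06084
P(cabernet | x) = 0.06084 / 0.06175875 ≈ 0.985

0.985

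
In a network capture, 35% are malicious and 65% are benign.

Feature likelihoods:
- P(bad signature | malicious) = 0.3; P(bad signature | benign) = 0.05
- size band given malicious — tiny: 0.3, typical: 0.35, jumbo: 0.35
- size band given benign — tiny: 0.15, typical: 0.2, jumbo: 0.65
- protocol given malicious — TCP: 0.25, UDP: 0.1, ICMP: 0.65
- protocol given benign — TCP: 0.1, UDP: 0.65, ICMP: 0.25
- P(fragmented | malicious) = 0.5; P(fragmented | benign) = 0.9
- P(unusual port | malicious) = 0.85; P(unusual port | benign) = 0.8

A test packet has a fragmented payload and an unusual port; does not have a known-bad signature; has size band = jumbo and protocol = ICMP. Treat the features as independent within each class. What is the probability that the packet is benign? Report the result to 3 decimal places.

0.753

malicious: 0.35 × (1−0.3) × 0.35 × 0.65 × 0.5 × 0.85 = 0.0236884375
benign: 0.65 × (1−0.05) × 0.65 × 0.25 × 0.9 × 0.8 = 0.0722475
P(benign | x) = 0.0722475 / 0.0959359375 ≈ 0.753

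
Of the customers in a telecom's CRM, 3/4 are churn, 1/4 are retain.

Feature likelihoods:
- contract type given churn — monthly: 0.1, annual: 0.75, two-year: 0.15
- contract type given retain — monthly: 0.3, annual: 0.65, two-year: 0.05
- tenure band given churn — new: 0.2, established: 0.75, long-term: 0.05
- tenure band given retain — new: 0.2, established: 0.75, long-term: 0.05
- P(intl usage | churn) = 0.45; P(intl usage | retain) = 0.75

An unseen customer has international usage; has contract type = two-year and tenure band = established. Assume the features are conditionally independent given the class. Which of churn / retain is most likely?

churn: 0.75 × 0.15 × 0.75 × 0.45 = 0.03796875
retain: 0.25 × 0.05 × 0.75 × 0.75 = 0.00703125
Highest score → churn.

churn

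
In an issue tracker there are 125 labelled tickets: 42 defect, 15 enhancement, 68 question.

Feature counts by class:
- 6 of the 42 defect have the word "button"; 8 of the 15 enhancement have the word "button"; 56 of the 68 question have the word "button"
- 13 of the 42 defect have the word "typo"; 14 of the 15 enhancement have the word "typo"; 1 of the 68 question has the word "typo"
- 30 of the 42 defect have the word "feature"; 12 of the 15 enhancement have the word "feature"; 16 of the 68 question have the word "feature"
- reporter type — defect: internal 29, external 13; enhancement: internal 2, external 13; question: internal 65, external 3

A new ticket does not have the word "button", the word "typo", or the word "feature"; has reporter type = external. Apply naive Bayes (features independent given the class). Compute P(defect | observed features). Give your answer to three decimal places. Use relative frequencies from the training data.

defect: (42/125) × (36/42) × (29/42) × (12/42) × (13/42) ≈ 0.017586
enhancement: (15/125) × (7/15) × (1/15) × (3/15) × (13/15) ≈ 0.000647111
question: (68/125) × (12/68) × (67/68) × (52/68) × (3/68) ≈ 0.00319113
P(defect | x) = 0.017586 / 0.021424241 ≈ 0.821

0.821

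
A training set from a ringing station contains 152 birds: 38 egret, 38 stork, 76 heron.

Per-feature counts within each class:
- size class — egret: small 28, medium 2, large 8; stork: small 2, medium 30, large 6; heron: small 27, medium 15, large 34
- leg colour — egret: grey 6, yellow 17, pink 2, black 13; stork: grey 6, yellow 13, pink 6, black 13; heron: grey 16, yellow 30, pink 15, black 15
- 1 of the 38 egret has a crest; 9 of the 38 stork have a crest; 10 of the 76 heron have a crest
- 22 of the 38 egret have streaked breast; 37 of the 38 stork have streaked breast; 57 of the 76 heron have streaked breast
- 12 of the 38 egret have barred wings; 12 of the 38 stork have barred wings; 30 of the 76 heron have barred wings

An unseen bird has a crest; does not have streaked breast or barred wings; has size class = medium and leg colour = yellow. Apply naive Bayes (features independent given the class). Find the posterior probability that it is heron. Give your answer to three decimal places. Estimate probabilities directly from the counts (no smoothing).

0.700

egret: (38/152) × (2/38) × (17/38) × (1/38) × (16/38) × (26/38) ≈ 0.0000446266
stork: (38/152) × (30/38) × (13/38) × (9/38) × (1/38) × (26/38) ≈ 0.00028794
heron: (76/152) × (15/76) × (30/76) × (10/76) × (19/76) × (46/76) ≈ 0.000775579
P(heron | x) = 0.000775579 / 0.0011081456 ≈ 0.700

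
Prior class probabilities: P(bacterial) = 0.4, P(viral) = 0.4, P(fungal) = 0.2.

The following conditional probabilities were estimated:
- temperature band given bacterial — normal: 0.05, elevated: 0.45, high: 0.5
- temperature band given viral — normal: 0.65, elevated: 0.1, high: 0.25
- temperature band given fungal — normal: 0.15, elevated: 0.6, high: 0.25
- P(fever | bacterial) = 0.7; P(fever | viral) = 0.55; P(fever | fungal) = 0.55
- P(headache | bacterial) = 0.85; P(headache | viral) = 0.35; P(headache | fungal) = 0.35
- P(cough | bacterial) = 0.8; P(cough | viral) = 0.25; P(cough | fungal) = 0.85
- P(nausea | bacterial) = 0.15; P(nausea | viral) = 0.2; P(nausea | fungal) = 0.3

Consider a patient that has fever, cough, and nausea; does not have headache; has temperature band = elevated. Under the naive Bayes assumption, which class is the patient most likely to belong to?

fungal

bacterial: 0.4 × 0.45 × 0.7 × (1−0.85) × 0.8 × 0.15 = 0.002268
viral: 0.4 × 0.1 × 0.55 × (1−0.35) × 0.25 × 0.2 = 0.000715
fungal: 0.2 × 0.6 × 0.55 × (1−0.35) × 0.85 × 0.3 = 0.0109395
Highest score → fungal.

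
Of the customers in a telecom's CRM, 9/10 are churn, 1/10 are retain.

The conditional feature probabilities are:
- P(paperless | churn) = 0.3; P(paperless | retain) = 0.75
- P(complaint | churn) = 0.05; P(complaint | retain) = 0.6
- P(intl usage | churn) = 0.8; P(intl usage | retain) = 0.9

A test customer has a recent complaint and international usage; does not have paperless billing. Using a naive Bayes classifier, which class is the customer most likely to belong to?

churn

churn: 0.9 × (1−0.3) × 0.05 × 0.8 = 0.0252
retain: 0.1 × (1−0.75) × 0.6 × 0.9 = 0.0135
Highest score → churn.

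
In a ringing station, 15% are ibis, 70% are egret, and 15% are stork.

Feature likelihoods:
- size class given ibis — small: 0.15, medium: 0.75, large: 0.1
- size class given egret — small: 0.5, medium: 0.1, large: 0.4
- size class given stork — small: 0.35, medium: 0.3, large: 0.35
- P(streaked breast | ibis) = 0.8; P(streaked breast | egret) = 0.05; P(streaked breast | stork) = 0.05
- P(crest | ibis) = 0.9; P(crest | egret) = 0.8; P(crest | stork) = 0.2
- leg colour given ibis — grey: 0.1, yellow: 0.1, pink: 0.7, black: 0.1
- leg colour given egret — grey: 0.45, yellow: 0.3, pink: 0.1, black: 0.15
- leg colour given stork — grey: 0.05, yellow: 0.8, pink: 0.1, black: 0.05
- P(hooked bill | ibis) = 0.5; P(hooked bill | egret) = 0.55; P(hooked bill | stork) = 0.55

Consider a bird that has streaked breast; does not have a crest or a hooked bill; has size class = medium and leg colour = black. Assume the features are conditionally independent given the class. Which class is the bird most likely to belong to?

ibis: 0.15 × 0.75 × 0.8 × (1−0.9) × 0.1 × (1−0.5) = 0.00045
egret: 0.7 × 0.1 × 0.05 × (1−0.8) × 0.15 × (1−0.55) = 0.00004725
stork: 0.15 × 0.3 × 0.05 × (1−0.2) × 0.05 × (1−0.55) = 0.0000405
Highest score → ibis.

ibis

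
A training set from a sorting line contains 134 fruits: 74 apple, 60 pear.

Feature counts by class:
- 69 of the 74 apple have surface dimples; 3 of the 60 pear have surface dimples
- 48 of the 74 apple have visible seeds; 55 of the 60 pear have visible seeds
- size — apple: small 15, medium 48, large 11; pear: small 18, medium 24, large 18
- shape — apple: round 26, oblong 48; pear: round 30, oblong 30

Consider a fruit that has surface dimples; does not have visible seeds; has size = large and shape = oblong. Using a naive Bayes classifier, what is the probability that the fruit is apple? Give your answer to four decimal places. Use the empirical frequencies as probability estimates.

0.9842

apple: (74/134) × (69/74) × (26/74) × (11/74) × (48/74) ≈ 0.0174444
pear: (60/134) × (3/60) × (5/60) × (18/60) × (30/60) ≈ 0.000279851
P(apple | x) = 0.0174444 / 0.017724251 ≈ 0.9842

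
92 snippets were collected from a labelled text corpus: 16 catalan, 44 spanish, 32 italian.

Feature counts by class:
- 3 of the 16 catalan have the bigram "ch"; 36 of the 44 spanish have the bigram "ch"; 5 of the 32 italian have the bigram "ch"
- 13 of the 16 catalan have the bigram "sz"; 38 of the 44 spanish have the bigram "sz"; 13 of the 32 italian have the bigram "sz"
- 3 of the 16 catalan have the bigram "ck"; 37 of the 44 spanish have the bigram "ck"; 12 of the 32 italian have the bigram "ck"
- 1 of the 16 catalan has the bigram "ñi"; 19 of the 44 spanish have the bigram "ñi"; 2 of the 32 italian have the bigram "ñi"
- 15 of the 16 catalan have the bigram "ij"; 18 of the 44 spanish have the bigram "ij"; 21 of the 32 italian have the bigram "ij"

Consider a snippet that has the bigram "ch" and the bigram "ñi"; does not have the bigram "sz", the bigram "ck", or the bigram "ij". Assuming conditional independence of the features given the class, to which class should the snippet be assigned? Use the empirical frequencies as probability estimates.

spanish

catalan: (16/92) × (3/16) × (3/16) × (13/16) × (1/16) × (1/16) ≈ 0.0000194052
spanish: (44/92) × (36/44) × (6/44) × (7/44) × (19/44) × (26/44) ≈ 0.00216611
italian: (32/92) × (5/32) × (19/32) × (20/32) × (2/32) × (11/32) ≈ 0.0004333
Highest score → spanish.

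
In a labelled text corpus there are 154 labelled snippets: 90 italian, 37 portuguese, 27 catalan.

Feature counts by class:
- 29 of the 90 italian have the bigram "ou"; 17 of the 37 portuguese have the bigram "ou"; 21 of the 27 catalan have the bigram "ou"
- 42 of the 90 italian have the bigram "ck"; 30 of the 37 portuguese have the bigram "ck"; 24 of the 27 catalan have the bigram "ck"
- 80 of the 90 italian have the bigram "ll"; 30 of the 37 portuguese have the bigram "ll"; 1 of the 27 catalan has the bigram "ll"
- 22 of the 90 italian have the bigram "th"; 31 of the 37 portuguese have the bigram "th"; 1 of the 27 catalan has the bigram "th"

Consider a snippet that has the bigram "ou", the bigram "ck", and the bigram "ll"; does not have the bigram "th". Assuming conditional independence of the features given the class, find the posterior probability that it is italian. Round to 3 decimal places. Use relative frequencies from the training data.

0.786

italian: (90/154) × (29/90) × (42/90) × (80/90) × (68/90) ≈ 0.0590198
portuguese: (37/154) × (17/37) × (30/37) × (30/37) × (6/37) ≈ 0.0117684
catalan: (27/154) × (21/27) × (24/27) × (1/27) × (26/27) ≈ 0.00432307
P(italian | x) = 0.0590198 / 0.07511127 ≈ 0.786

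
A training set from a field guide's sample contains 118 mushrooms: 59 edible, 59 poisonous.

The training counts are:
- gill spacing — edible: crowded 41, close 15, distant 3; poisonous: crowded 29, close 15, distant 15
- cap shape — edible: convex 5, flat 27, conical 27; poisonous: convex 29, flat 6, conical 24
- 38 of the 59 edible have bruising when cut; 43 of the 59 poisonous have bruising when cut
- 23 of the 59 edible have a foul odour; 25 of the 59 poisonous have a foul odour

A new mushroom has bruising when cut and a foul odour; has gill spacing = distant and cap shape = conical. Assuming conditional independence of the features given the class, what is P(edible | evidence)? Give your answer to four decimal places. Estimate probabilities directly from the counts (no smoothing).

0.1546

edible: (59/118) × (3/59) × (27/59) × (38/59) × (23/59) ≈ 0.00292118
poisonous: (59/118) × (15/59) × (24/59) × (43/59) × (25/59) ≈ 0.0159688
P(edible | x) = 0.00292118 / 0.01888998 ≈ 0.1546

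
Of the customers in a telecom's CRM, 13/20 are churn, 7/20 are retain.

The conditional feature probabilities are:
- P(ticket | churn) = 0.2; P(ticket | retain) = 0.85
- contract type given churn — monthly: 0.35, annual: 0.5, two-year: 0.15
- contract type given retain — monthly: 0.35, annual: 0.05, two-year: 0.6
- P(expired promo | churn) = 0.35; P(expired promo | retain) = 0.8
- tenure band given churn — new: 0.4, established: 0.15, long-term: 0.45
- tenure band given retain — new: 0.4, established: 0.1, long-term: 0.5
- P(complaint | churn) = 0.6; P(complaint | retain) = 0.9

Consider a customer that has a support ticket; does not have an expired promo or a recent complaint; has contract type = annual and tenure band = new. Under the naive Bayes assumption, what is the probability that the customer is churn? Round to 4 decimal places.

0.9827

churn: 0.65 × 0.2 × 0.5 × (1−0.35) × 0.4 × (1−0.6) = 0.00676
retain: 0.35 × 0.85 × 0.05 × (1−0.8) × 0.4 × (1−0.9) = 0.000119
P(churn | x) = 0.00676 / 0.006879 ≈ 0.9827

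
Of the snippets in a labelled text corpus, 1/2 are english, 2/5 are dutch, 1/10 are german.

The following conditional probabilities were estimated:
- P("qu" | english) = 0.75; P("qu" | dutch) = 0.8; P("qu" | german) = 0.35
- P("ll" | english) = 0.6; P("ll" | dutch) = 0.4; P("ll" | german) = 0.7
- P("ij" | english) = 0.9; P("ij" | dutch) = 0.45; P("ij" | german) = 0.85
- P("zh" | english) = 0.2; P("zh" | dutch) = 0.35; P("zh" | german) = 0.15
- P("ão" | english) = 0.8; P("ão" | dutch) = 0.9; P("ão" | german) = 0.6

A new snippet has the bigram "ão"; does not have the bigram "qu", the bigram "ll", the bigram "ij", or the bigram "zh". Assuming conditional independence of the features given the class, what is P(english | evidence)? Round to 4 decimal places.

0.1589

english: 0.5 × (1−0.75) × (1−0.6) × (1−0.9) × (1−0.2) × 0.8 = 0.0032
dutch: 0.4 × (1−0.8) × (1−0.4) × (1−0.45) × (1−0.35) × 0.9 = 0.015444
german: 0.1 × (1−0.35) × (1−0.7) × (1−0.85) × (1−0.15) × 0.6 = 0.00149175
P(english | x) = 0.0032 / 0.02013575 ≈ 0.1589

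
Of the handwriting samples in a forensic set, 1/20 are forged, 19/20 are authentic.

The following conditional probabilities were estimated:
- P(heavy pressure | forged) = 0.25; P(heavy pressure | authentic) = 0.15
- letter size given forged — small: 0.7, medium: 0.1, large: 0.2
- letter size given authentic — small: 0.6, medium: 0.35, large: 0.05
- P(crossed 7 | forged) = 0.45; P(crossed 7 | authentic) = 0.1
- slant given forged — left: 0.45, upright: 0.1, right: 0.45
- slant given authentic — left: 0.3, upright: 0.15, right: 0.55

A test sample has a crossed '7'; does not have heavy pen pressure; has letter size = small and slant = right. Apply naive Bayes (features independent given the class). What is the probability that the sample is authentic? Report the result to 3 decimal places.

forged: 0.05 × (1−0.25) × 0.7 × 0.45 × 0.45 = 0.005315625
authentic: 0.95 × (1−0.15) × 0.6 × 0.1 × 0.55 = 0.0266475
P(authentic | x) = 0.0266475 / 0.031963125 ≈ 0.834

0.834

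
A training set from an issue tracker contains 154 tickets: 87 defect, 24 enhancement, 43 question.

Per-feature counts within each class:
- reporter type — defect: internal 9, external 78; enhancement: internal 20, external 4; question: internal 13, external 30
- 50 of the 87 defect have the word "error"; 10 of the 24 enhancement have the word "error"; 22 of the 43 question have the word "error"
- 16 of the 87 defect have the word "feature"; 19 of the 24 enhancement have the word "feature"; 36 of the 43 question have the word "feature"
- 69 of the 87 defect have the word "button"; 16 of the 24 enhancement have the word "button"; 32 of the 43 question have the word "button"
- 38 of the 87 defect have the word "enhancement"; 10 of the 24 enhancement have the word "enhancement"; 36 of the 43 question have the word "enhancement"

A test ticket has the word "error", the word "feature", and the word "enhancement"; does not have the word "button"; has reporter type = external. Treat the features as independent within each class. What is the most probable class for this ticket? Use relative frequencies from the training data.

question

defect: (87/154) × (78/87) × (50/87) × (16/87) × (18/87) × (38/87) ≈ 0.00483774
enhancement: (24/154) × (4/24) × (10/24) × (19/24) × (8/24) × (10/24) ≈ 0.00118998
question: (43/154) × (30/43) × (22/43) × (36/43) × (11/43) × (36/43) ≈ 0.0178709
Highest score → question.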